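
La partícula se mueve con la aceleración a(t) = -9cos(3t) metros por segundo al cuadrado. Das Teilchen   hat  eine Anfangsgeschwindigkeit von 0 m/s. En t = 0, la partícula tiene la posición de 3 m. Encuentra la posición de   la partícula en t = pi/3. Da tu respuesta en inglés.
To solve this, we need to take 2 integrals of our acceleration equation a(t) = -9·cos(3·t). The antiderivative of acceleration is velocity. Using v(0) = 0, we get v(t) = -3·sin(3·t). The integral of velocity, with x(0) = 3, gives position: x(t) = cos(3·t) + 2. We have position x(t) = cos(3·t) + 2. Substituting t = pi/3: x(pi/3) = 1.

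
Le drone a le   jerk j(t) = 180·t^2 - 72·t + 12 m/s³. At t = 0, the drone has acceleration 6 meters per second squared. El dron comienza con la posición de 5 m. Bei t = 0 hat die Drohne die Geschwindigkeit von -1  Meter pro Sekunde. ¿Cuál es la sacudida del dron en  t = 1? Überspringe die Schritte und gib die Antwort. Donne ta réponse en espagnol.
En t = 1, j = 120.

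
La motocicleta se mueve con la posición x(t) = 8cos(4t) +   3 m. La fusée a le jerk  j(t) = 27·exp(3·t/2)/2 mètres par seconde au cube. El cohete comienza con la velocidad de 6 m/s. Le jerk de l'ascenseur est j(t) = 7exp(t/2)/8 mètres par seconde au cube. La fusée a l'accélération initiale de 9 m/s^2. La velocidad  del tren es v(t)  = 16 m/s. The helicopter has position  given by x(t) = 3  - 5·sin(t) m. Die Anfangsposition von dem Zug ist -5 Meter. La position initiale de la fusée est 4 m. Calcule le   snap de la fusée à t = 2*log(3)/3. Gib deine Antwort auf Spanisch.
Debemos derivar nuestra ecuación de la sacudida j(t) = 27·exp(3·t/2)/2 1 vez. Derivando la sacudida, obtenemos el snap: s(t) = 81·exp(3·t/2)/4. De la ecuación del snap s(t) = 81·exp(3·t/2)/4, sustituimos t = 2*log(3)/3 para obtener s = 243/4.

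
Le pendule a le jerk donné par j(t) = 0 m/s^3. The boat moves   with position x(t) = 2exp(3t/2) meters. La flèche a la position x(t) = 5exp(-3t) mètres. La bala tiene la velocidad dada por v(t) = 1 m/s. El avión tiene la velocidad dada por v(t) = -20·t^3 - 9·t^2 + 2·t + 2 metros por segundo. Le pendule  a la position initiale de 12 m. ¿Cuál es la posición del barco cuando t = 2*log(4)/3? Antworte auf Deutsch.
Mit x(t) = 2·exp(3·t/2) und Einsetzen von t = 2*log(4)/3, finden wir x = 8.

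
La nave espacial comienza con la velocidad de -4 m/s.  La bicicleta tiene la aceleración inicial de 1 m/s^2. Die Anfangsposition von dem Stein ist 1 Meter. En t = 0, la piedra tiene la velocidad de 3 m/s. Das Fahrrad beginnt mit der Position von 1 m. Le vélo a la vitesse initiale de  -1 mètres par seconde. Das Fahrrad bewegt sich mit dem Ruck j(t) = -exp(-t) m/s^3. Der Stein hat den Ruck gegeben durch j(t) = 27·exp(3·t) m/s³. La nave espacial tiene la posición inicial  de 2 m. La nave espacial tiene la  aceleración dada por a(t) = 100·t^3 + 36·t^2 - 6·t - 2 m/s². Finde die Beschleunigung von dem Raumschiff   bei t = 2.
Mit a(t) = 100·t^3 + 36·t^2 - 6·t - 2 und Einsetzen von t = 2, finden wir a = 930.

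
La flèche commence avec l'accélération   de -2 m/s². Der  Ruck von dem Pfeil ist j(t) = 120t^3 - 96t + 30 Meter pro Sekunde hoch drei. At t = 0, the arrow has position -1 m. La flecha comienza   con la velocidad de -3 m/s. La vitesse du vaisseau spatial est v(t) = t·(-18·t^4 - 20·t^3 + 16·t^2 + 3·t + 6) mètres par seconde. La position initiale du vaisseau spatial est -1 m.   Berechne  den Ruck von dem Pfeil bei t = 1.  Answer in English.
We have jerk j(t) = 120·t^3 - 96·t + 30. Substituting t = 1: j(1) = 54.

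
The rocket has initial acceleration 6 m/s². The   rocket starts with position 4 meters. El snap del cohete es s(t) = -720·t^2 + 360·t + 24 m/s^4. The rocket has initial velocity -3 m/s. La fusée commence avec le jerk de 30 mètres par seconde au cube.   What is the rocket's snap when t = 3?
Using s(t) = -720·t^2 + 360·t + 24 and substituting t = 3, we find s = -5376.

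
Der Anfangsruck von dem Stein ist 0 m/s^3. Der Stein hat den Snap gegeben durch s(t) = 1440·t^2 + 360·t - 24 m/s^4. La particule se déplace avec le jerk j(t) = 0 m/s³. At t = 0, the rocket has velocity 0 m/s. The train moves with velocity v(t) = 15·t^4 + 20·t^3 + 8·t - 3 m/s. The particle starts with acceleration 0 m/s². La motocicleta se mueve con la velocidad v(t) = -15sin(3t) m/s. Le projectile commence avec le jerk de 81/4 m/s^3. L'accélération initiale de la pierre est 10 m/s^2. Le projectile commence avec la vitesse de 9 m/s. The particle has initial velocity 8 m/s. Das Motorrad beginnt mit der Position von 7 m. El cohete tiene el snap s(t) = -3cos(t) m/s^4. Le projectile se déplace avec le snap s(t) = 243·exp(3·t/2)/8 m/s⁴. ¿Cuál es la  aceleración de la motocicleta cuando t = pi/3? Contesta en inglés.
Starting from velocity v(t) = -15·sin(3·t), we take 1 derivative. Differentiating velocity, we get acceleration: a(t) = -45·cos(3·t). Using a(t) = -45·cos(3·t) and substituting t = pi/3, we find a = 45.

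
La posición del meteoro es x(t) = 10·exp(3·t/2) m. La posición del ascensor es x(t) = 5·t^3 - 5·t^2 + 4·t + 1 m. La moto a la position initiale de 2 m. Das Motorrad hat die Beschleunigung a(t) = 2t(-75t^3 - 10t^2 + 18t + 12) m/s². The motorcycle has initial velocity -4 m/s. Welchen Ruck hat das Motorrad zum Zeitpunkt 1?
Wir müssen unsere Gleichung für die Beschleunigung a(t) = 2·t·(-75·t^3 - 10·t^2 + 18·t + 12) 1-mal ableiten. Mit d/dt von a(t) finden wir j(t) = -150·t^3 - 20·t^2 + 2·t·(-225·t^2 - 20·t + 18) + 36·t + 24. Aus der Gleichung für den Ruck j(t) = -150·t^3 - 20·t^2 + 2·t·(-225·t^2 - 20·t + 18) + 36·t + 24, setzen wir t = 1 ein und erhalten j = -564.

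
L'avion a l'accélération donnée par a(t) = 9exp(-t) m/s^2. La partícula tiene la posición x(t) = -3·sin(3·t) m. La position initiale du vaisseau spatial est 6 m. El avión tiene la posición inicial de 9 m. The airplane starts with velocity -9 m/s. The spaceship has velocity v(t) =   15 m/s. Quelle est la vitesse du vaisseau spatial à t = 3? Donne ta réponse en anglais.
From the given velocity equation v(t) = 15, we substitute t = 3 to get v = 15.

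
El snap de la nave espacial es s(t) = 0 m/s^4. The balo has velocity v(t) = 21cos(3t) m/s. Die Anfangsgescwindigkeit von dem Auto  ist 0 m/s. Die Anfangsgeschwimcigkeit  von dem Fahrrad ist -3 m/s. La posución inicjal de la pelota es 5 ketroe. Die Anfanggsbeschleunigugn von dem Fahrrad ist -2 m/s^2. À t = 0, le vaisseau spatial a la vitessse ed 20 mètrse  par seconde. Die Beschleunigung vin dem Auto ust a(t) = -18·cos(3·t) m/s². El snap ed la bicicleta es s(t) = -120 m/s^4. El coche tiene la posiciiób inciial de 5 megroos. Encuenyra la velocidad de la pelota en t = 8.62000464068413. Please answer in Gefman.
Wir haben die Geschwindigkeit v(t) = 21·cos(3·t). Durch Einsetzen von t = 8.62000464068413: v(8.62000464068413) = 15.6867981209942.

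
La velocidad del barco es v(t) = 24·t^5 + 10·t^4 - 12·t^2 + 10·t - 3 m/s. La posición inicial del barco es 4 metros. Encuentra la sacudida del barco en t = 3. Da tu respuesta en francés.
Nous devons dériver notre équation de la vitesse v(t) = 24·t^5 + 10·t^4 - 12·t^2 + 10·t - 3 2 fois. La dérivée de la vitesse donne l'accélération: a(t) = 120·t^4 + 40·t^3 - 24·t + 10. En dérivant l'accélération, nous obtenons le jerk: j(t) = 480·t^3 + 120·t^2 - 24. En utilisant j(t) = 480·t^3 + 120·t^2 - 24 et en substituant t = 3, nous trouvons j = 14016.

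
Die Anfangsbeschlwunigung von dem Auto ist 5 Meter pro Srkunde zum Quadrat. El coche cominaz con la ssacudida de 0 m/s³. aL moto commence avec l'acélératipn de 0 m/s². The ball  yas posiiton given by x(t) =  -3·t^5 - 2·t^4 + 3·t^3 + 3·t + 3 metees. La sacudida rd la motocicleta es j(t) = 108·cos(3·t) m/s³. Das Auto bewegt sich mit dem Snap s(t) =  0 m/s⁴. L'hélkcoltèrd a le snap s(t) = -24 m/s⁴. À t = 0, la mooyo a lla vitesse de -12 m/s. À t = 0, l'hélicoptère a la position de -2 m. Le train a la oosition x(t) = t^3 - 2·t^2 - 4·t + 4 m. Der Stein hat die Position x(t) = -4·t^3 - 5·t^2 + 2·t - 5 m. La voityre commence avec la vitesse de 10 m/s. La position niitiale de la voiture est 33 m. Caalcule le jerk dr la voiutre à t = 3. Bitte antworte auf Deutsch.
Ausgehend von dem Snap s(t) = 0, nehmen wir 1 Integral. Mit ∫s(t)dt und Anwendung von j(0) = 0, finden wir j(t) = 0. Wir haben den Ruck j(t) = 0. Durch Einsetzen von t = 3: j(3) = 0.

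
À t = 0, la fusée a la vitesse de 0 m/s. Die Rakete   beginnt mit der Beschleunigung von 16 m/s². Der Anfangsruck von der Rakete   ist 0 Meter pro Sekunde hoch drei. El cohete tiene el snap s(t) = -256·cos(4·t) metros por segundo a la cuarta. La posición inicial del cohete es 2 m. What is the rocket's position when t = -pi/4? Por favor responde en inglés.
Starting from snap s(t) = -256·cos(4·t), we take 4 antiderivatives. Taking ∫s(t)dt and applying j(0) = 0, we find j(t) = -64·sin(4·t). Taking ∫j(t)dt and applying a(0) = 16, we find a(t) = 16·cos(4·t). Integrating acceleration and using the initial condition v(0) = 0, we get v(t) = 4·sin(4·t). Finding the integral of v(t) and using x(0) = 2: x(t) = 3 - cos(4·t). Using x(t) = 3 - cos(4·t) and substituting t = -pi/4, we find x = 4.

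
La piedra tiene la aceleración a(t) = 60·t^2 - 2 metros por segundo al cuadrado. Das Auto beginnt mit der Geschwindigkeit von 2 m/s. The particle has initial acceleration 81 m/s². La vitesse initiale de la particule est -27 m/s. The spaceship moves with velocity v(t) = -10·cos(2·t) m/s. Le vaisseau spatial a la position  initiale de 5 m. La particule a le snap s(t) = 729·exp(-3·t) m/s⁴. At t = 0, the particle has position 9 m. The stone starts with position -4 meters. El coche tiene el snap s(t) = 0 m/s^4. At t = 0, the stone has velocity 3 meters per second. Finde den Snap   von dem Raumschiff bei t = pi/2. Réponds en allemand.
Um dies zu lösen, müssen wir 3 Ableitungen unserer Gleichung für die Geschwindigkeit v(t) = -10·cos(2·t) nehmen. Die Ableitung von der Geschwindigkeit ergibt die Beschleunigung: a(t) = 20·sin(2·t). Durch Ableiten von der Beschleunigung erhalten wir den Ruck: j(t) = 40·cos(2·t). Die Ableitung von dem Ruck ergibt den Snap: s(t) = -80·sin(2·t). Aus der Gleichung für den Snap s(t) = -80·sin(2·t), setzen wir t = pi/2 ein und erhalten s = 0.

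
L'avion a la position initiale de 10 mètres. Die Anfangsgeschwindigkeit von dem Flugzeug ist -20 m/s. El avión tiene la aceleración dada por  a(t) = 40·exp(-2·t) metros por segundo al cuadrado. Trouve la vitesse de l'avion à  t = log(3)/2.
Nous devons trouver l'intégrale de notre équation de l'accélération a(t) = 40·exp(-2·t) 1 fois. En intégrant l'accélération et en utilisant la condition initiale v(0) = -20, nous obtenons v(t) = -20·exp(-2·t). En utilisant v(t) = -20·exp(-2·t) et en substituant t = log(3)/2, nous trouvons v = -20/3.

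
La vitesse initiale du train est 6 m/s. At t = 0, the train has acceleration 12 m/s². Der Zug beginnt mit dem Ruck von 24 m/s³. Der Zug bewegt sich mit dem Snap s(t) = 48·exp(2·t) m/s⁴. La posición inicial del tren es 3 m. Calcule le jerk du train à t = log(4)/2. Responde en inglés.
We need to integrate our snap equation s(t) = 48·exp(2·t) 1 time. The antiderivative of snap, with j(0) = 24, gives jerk: j(t) = 24·exp(2·t). We have jerk j(t) = 24·exp(2·t). Substituting t = log(4)/2: j(log(4)/2) = 96.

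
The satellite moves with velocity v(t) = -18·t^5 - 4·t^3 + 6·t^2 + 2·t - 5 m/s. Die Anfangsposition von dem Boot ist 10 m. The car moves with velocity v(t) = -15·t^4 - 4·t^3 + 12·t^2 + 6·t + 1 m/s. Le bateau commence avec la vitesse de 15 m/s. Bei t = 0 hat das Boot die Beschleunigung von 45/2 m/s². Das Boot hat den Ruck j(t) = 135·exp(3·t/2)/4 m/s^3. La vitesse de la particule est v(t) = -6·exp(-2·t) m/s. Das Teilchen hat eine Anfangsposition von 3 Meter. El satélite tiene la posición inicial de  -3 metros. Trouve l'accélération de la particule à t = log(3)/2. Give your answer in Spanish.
Para resolver esto, necesitamos tomar 1 derivada de nuestra ecuación de la velocidad v(t) = -6·exp(-2·t). Tomando d/dt de v(t), encontramos a(t) = 12·exp(-2·t). De la ecuación de la aceleración a(t) = 12·exp(-2·t), sustituimos t = log(3)/2 para obtener a = 4.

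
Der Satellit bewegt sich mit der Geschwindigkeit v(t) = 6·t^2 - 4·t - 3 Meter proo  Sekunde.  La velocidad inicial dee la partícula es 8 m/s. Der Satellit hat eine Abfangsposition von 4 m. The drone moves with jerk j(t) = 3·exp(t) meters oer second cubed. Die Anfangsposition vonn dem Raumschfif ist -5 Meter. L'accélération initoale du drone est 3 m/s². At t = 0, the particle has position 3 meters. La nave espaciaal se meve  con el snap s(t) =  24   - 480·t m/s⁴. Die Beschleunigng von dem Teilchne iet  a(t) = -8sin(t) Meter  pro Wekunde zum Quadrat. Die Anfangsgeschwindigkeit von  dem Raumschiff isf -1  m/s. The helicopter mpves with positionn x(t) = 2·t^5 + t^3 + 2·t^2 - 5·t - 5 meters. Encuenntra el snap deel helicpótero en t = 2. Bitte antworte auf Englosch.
We must differentiate our position equation x(t) = 2·t^5 + t^3 + 2·t^2 - 5·t - 5 4 times. Differentiating position, we get velocity: v(t) = 10·t^4 + 3·t^2 + 4·t - 5. Differentiating velocity, we get acceleration: a(t) = 40·t^3 + 6·t + 4. The derivative of acceleration gives jerk: j(t) = 120·t^2 + 6. Differentiating jerk, we get snap: s(t) = 240·t. Using s(t) = 240·t and substituting t = 2, we find s = 480.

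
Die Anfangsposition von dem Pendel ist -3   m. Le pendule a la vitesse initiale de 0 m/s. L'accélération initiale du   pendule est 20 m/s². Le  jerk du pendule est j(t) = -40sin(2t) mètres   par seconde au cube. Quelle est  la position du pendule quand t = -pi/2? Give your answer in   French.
Nous devons trouver la primitive de notre équation du jerk j(t) = -40·sin(2·t) 3 fois. En intégrant le jerk et en utilisant la condition initiale a(0) = 20, nous obtenons a(t) = 20·cos(2·t). En prenant ∫a(t)dt et en appliquant v(0) = 0, nous trouvons v(t) = 10·sin(2·t). L'intégrale de la vitesse, avec x(0) = -3, donne la position: x(t) = 2 - 5·cos(2·t). En utilisant x(t) = 2 - 5·cos(2·t) et en substituant t = -pi/2, nous trouvons x = 7.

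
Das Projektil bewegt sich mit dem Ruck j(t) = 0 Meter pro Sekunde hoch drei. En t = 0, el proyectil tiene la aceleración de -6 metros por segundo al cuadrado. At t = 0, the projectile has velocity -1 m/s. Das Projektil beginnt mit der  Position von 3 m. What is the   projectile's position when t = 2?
Starting from jerk j(t) = 0, we take 3 antiderivatives. Integrating jerk and using the initial condition a(0) = -6, we get a(t) = -6. The antiderivative of acceleration, with v(0) = -1, gives velocity: v(t) = -6·t - 1. Integrating velocity and using the initial condition x(0) = 3, we get x(t) = -3·t^2 - t + 3. Using x(t) = -3·t^2 - t + 3 and substituting t = 2, we find x = -11.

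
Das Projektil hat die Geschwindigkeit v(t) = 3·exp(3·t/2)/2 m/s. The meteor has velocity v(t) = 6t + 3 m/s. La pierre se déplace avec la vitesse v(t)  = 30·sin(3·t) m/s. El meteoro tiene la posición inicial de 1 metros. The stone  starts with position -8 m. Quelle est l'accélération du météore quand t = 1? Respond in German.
Ausgehend von der Geschwindigkeit v(t) = 6·t + 3, nehmen wir 1 Ableitung. Mit d/dt von v(t) finden wir a(t) = 6. Mit a(t) = 6 und Einsetzen von t = 1, finden wir a = 6.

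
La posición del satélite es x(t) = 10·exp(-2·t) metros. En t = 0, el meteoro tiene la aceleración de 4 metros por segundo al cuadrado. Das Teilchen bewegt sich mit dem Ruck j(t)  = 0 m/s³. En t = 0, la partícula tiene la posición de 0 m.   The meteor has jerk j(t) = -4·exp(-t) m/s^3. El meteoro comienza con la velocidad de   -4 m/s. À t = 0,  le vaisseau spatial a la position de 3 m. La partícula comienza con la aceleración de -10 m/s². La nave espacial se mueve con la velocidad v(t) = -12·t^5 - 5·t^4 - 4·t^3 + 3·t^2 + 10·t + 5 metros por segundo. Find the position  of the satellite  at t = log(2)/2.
Using x(t) = 10·exp(-2·t) and substituting t = log(2)/2, we find x = 5.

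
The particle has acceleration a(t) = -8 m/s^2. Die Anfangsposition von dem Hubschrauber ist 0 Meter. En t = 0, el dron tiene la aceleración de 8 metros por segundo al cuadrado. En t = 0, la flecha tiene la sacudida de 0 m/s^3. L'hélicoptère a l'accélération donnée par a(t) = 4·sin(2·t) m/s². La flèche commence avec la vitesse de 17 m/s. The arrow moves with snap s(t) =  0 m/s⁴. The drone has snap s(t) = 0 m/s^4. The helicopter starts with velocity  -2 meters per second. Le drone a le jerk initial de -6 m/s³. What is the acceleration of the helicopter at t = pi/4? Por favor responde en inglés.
From the given acceleration equation a(t) = 4·sin(2·t), we substitute t = pi/4 to get a = 4.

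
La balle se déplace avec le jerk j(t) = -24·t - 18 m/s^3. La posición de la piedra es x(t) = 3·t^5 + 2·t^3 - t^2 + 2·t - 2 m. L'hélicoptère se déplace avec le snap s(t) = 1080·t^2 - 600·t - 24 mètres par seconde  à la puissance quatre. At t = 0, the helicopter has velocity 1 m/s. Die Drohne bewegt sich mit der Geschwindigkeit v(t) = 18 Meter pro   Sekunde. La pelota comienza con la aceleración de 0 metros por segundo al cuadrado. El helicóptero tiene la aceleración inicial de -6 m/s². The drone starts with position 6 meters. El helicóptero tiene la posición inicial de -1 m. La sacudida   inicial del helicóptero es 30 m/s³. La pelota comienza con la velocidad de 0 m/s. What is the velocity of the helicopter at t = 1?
To solve this, we need to take 3 integrals of our snap equation s(t) = 1080·t^2 - 600·t - 24. The integral of snap, with j(0) = 30, gives jerk: j(t) = 360·t^3 - 300·t^2 - 24·t + 30. Taking ∫j(t)dt and applying a(0) = -6, we find a(t) = 90·t^4 - 100·t^3 - 12·t^2 + 30·t - 6. Taking ∫a(t)dt and applying v(0) = 1, we find v(t) = 18·t^5 - 25·t^4 - 4·t^3 + 15·t^2 - 6·t + 1. Using v(t) = 18·t^5 - 25·t^4 - 4·t^3 + 15·t^2 - 6·t + 1 and substituting t = 1, we find v = -1.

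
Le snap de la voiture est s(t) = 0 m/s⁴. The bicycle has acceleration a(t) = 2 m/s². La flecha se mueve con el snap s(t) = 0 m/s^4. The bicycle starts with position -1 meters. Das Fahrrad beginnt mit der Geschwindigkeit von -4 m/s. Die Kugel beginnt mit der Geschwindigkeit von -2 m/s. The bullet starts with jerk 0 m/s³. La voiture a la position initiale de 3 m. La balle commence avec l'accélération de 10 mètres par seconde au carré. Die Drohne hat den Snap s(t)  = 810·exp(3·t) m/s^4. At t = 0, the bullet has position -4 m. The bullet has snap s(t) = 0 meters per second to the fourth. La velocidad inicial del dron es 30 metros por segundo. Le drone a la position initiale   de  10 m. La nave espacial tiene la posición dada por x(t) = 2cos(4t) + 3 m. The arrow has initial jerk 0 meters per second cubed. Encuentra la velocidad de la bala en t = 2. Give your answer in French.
Nous devons trouver l'intégrale de notre équation du snap s(t) = 0 3 fois. En intégrant le snap et en utilisant la condition initiale j(0) = 0, nous obtenons j(t) = 0. En intégrant le jerk et en utilisant la condition initiale a(0) = 10, nous obtenons a(t) = 10. La primitive de l'accélération, avec v(0) = -2, donne la vitesse: v(t) = 10·t - 2. Nous avons la vitesse v(t) = 10·t - 2. En substituant t = 2: v(2) = 18.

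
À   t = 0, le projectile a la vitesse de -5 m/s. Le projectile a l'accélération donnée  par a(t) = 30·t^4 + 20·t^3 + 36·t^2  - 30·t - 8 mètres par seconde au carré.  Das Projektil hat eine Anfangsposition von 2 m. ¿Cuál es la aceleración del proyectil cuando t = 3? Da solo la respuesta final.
a(3) = 3196.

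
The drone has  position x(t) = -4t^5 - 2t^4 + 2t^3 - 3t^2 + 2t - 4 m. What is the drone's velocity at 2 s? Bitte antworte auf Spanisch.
Para resolver esto, necesitamos tomar 1 derivada de nuestra ecuación de la posición x(t) = -4·t^5 - 2·t^4 + 2·t^3 - 3·t^2 + 2·t - 4. Derivando la posición, obtenemos la velocidad: v(t) = -20·t^4 - 8·t^3 + 6·t^2 - 6·t + 2. De la ecuación de la velocidad v(t) = -20·t^4 - 8·t^3 + 6·t^2 - 6·t + 2, sustituimos t = 2 para obtener v = -370.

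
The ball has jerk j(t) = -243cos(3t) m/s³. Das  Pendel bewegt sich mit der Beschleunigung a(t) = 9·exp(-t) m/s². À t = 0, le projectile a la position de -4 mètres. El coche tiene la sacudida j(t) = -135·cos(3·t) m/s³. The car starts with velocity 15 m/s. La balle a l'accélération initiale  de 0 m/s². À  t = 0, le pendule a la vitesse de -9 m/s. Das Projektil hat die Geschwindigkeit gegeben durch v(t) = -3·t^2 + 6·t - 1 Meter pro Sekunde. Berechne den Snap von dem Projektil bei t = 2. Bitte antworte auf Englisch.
To solve this, we need to take 3 derivatives of our velocity equation v(t) = -3·t^2 + 6·t - 1. Taking d/dt of v(t), we find a(t) = 6 - 6·t. Differentiating acceleration, we get jerk: j(t) = -6. Taking d/dt of j(t), we find s(t) = 0. Using s(t) = 0 and substituting t = 2, we find s = 0.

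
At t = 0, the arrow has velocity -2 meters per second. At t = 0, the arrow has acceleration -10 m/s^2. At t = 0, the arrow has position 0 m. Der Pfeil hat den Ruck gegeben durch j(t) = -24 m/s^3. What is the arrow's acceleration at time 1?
We must find the integral of our jerk equation j(t) = -24 1 time. The integral of jerk is acceleration. Using a(0) = -10, we get a(t) = -24·t - 10. Using a(t) = -24·t - 10 and substituting t = 1, we find a = -34.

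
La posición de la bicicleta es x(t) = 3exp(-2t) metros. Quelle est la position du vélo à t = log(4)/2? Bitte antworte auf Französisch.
De l'équation de la position x(t) = 3·exp(-2·t), nous substituons t = log(4)/2 pour obtenir x = 3/4.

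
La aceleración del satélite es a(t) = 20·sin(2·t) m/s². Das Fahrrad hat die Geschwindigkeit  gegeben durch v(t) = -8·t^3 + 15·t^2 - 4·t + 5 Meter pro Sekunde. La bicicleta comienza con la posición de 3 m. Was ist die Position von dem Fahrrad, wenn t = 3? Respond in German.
Wir müssen unsere Gleichung für die Geschwindigkeit v(t) = -8·t^3 + 15·t^2 - 4·t + 5 1-mal integrieren. Durch Integration von der Geschwindigkeit und Verwendung der Anfangsbedingung x(0) = 3, erhalten wir x(t) = -2·t^4 + 5·t^3 - 2·t^2 + 5·t + 3. Mit x(t) = -2·t^4 + 5·t^3 - 2·t^2 + 5·t + 3 und Einsetzen von t = 3, finden wir x = -27.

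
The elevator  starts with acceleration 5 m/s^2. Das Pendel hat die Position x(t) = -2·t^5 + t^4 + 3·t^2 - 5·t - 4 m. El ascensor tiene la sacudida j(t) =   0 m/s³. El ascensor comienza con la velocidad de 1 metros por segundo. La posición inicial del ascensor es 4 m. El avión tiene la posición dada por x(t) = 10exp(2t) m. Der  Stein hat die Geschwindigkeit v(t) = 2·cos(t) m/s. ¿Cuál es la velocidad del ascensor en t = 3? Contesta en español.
Necesitamos integrar nuestra ecuación de la sacudida j(t) = 0 2 veces. Integrando la sacudida y usando la condición inicial a(0) = 5, obtenemos a(t) = 5. Tomando ∫a(t)dt y aplicando v(0) = 1, encontramos v(t) = 5·t + 1. De la ecuación de la velocidad v(t) = 5·t + 1, sustituimos t = 3 para obtener v = 16.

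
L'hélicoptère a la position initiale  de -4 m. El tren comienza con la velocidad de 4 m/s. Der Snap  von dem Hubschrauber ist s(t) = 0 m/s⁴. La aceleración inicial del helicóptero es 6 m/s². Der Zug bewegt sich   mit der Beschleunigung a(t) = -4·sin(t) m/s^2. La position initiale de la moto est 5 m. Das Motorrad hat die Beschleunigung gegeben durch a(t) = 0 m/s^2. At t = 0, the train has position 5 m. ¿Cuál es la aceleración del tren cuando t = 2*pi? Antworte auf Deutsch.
Wir haben die Beschleunigung a(t) = -4·sin(t). Durch Einsetzen von t = 2*pi: a(2*pi) = 0.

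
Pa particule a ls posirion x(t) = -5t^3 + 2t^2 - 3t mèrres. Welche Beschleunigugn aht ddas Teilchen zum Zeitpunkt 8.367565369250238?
Wir müssen unsere Gleichung für die Position x(t) = -5·t^3 + 2·t^2 - 3·t 2-mal ableiten. Die Ableitung von der Position ergibt die Geschwindigkeit: v(t) = -15·t^2 + 4·t - 3. Die Ableitung von der Geschwindigkeit ergibt die Beschleunigung: a(t) = 4 - 30·t. Mit a(t) = 4 - 30·t und Einsetzen von t = 8.367565369250238, finden wir a = -247.026961077507.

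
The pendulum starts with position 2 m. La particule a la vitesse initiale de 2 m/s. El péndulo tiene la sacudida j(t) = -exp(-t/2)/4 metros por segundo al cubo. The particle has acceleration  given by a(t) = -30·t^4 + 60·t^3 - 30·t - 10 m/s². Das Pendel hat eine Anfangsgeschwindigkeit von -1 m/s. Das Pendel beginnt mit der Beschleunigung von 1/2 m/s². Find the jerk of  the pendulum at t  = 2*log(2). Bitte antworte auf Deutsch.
Wir haben den Ruck j(t) = -exp(-t/2)/4. Durch Einsetzen von t = 2*log(2): j(2*log(2)) = -1/8.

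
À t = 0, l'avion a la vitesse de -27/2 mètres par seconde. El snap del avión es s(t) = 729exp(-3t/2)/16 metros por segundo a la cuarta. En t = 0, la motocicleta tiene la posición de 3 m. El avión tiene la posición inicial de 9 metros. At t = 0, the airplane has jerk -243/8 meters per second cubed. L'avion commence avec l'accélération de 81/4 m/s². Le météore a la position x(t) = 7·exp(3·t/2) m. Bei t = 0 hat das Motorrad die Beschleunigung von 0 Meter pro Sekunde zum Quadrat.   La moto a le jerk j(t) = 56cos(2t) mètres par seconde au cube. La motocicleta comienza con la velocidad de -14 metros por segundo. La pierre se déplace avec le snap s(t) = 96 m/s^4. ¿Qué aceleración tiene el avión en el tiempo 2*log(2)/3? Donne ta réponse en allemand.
Um dies zu lösen, müssen wir 2 Stammfunktionen unserer Gleichung für den Snap s(t) = 729·exp(-3·t/2)/16 finden. Mit ∫s(t)dt und Anwendung von j(0) = -243/8, finden wir j(t) = -243·exp(-3·t/2)/8. Durch Integration von dem Ruck und Verwendung der Anfangsbedingung a(0) = 81/4, erhalten wir a(t) = 81·exp(-3·t/2)/4. Aus der Gleichung für die Beschleunigung a(t) = 81·exp(-3·t/2)/4, setzen wir t = 2*log(2)/3 ein und erhalten a = 81/8.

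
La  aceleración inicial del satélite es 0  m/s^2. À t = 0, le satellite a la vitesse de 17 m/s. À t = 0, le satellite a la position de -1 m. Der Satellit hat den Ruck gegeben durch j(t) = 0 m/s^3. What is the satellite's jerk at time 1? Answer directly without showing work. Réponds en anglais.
The jerk at t = 1 is j = 0.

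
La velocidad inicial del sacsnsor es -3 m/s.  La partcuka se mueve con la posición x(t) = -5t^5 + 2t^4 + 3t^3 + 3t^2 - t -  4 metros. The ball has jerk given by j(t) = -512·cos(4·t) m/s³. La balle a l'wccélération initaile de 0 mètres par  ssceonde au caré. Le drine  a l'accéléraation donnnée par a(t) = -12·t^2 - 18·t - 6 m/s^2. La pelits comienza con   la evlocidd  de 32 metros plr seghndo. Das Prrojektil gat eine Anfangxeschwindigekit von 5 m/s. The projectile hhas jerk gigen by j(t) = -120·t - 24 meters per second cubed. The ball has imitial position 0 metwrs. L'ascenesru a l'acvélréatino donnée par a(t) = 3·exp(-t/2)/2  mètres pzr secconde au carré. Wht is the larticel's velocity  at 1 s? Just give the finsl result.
v(1) = -3.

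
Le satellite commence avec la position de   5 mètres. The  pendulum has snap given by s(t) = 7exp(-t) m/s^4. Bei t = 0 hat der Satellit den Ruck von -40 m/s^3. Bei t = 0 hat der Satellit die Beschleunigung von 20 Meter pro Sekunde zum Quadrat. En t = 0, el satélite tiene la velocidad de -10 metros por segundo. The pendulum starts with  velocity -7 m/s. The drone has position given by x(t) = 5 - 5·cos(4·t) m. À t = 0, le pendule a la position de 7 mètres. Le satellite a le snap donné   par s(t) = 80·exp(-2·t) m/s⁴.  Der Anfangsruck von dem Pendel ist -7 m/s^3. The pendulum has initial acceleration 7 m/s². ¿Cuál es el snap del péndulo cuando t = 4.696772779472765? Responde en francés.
De l'équation du snap s(t) = 7·exp(-t), nous substituons t = 4.696772779472765 pour obtenir s = 0.0638727388676294.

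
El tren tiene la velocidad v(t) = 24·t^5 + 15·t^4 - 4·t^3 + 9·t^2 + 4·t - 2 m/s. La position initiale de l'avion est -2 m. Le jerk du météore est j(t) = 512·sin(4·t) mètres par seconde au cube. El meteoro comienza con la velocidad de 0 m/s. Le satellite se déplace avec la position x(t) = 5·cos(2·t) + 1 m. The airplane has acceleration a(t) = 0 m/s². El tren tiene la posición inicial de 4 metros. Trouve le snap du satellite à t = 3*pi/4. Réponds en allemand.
Ausgehend von der Position x(t) = 5·cos(2·t) + 1, nehmen wir 4 Ableitungen. Durch Ableiten von der Position erhalten wir die Geschwindigkeit: v(t) = -10·sin(2·t). Mit d/dt von v(t) finden wir a(t) = -20·cos(2·t). Durch Ableiten von der Beschleunigung erhalten wir den Ruck: j(t) = 40·sin(2·t). Die Ableitung von dem Ruck ergibt den Snap: s(t) = 80·cos(2·t). Mit s(t) = 80·cos(2·t) und Einsetzen von t = 3*pi/4, finden wir s = 0.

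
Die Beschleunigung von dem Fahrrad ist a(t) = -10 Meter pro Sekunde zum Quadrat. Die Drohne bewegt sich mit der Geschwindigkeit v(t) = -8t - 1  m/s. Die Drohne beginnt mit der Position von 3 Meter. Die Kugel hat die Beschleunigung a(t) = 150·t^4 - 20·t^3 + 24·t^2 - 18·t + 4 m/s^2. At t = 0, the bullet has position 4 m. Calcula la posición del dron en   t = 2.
Para resolver esto, necesitamos tomar 1 antiderivada de nuestra ecuación de la velocidad v(t) = -8·t - 1. La antiderivada de la velocidad, con x(0) = 3, da la posición: x(t) = -4·t^2 - t + 3. Tenemos la posición x(t) = -4·t^2 - t + 3. Sustituyendo t = 2: x(2) = -15.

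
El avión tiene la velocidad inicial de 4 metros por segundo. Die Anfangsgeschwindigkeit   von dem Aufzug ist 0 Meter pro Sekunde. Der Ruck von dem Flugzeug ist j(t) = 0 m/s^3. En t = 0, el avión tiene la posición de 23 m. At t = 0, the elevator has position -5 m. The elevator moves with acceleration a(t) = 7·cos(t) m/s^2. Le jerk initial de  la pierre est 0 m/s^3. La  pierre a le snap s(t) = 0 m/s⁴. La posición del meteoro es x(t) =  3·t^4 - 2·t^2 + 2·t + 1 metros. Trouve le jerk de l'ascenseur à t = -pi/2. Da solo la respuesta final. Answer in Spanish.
La sacudida en t = -pi/2 es j = 7.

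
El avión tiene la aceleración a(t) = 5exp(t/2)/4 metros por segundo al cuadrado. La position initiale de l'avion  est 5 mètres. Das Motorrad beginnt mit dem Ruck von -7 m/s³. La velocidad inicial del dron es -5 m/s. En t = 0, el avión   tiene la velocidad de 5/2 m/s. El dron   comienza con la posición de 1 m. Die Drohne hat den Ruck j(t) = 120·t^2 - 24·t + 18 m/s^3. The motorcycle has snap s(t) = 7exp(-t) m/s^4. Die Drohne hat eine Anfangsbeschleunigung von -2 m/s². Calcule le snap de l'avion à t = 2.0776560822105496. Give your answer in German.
Ausgehend von der Beschleunigung a(t) = 5·exp(t/2)/4, nehmen wir 2 Ableitungen. Durch Ableiten von der Beschleunigung erhalten wir den Ruck: j(t) = 5·exp(t/2)/8. Die Ableitung von dem Ruck ergibt den Snap: s(t) = 5·exp(t/2)/16. Wir haben den Snap s(t) = 5·exp(t/2)/16. Durch Einsetzen von t = 2.0776560822105496: s(2.0776560822105496) = 0.883094759529688.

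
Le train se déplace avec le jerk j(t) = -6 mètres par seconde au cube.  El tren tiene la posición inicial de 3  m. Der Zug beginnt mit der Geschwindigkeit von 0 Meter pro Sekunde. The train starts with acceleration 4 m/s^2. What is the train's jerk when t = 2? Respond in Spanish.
Usando j(t) = -6 y sustituyendo t = 2, encontramos j = -6.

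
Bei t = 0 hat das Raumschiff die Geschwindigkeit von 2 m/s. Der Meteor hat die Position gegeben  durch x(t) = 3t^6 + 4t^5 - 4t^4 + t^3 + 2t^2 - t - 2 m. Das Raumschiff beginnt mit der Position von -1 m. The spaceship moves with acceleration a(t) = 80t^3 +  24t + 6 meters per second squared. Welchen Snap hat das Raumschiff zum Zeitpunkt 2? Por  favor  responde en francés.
En partant de l'accélération a(t) = 80·t^3 + 24·t + 6, nous prenons 2 dérivées. En prenant d/dt de a(t), nous trouvons j(t) = 240·t^2 + 24. La dérivée du jerk donne le snap: s(t) = 480·t. De l'équation du snap s(t) = 480·t, nous substituons t = 2 pour obtenir s = 960.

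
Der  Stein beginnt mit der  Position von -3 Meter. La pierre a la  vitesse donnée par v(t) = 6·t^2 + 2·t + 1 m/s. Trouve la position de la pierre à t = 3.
Nous devons trouver l'intégrale de notre équation de la vitesse v(t) = 6·t^2 + 2·t + 1 1 fois. En intégrant la vitesse et en utilisant la condition initiale x(0) = -3, nous obtenons x(t) = 2·t^3 + t^2 + t - 3. De l'équation de la position x(t) = 2·t^3 + t^2 + t - 3, nous substituons t = 3 pour obtenir x = 63.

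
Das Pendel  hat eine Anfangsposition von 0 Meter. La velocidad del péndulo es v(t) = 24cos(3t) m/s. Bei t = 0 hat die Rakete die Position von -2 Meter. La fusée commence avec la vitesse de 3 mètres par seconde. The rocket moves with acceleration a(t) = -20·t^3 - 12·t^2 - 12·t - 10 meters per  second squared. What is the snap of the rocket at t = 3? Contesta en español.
Para resolver esto, necesitamos tomar 2 derivadas de nuestra ecuación de la aceleración a(t) = -20·t^3 - 12·t^2 - 12·t - 10. Derivando la aceleración, obtenemos la sacudida: j(t) = -60·t^2 - 24·t - 12. Derivando la sacudida, obtenemos el snap: s(t) = -120·t - 24. Tenemos el snap s(t) = -120·t - 24. Sustituyendo t = 3: s(3) = -384.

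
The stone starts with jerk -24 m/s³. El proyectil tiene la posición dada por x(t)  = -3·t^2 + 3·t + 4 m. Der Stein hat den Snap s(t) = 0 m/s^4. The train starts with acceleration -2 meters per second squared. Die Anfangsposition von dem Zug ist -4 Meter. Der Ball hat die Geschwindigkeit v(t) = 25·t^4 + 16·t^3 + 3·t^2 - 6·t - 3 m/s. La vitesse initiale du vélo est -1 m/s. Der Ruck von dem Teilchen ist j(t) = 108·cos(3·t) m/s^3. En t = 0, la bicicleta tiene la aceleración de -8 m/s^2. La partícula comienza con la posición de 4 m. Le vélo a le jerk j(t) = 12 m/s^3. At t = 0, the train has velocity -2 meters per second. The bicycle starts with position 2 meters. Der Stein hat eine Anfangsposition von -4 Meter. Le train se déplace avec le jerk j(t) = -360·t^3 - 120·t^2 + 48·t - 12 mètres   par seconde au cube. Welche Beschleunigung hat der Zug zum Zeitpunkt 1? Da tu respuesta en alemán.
Ausgehend von dem Ruck j(t) = -360·t^3 - 120·t^2 + 48·t - 12, nehmen wir 1 Stammfunktion. Durch Integration von dem Ruck und Verwendung der Anfangsbedingung a(0) = -2, erhalten wir a(t) = -90·t^4 - 40·t^3 + 24·t^2 - 12·t - 2. Mit a(t) = -90·t^4 - 40·t^3 + 24·t^2 - 12·t - 2 und Einsetzen von t = 1, finden wir a = -120.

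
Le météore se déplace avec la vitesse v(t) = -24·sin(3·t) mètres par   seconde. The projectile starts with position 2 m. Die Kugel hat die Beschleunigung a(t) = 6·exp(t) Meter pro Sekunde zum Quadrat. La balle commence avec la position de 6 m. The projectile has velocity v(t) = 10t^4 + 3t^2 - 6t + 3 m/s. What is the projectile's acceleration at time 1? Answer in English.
We must differentiate our velocity equation v(t) = 10·t^4 + 3·t^2 - 6·t + 3 1 time. Differentiating velocity, we get acceleration: a(t) = 40·t^3 + 6·t - 6. We have acceleration a(t) = 40·t^3 + 6·t - 6. Substituting t = 1: a(1) = 40.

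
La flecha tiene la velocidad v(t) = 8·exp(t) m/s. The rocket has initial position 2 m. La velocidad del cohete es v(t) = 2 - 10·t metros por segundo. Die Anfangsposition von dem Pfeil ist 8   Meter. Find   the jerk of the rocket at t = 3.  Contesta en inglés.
Starting from velocity v(t) = 2 - 10·t, we take 2 derivatives. Differentiating velocity, we get acceleration: a(t) = -10. Differentiating acceleration, we get jerk: j(t) = 0. Using j(t) = 0 and substituting t = 3, we find j = 0.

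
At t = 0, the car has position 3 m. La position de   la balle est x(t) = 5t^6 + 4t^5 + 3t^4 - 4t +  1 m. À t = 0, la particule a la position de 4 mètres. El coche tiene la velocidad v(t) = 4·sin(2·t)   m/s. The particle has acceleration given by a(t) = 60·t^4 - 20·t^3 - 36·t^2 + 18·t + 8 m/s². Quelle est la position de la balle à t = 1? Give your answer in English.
From the given position equation x(t) = 5·t^6 + 4·t^5 + 3·t^4 - 4·t + 1, we substitute t = 1 to get x = 9.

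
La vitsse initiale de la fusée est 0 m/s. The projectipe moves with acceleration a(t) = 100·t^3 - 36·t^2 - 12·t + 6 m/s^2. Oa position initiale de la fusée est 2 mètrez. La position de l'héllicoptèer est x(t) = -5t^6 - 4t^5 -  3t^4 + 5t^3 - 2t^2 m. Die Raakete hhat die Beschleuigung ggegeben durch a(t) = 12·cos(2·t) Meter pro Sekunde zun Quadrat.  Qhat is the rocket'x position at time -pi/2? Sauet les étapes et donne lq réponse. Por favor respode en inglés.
x(-pi/2) = 8.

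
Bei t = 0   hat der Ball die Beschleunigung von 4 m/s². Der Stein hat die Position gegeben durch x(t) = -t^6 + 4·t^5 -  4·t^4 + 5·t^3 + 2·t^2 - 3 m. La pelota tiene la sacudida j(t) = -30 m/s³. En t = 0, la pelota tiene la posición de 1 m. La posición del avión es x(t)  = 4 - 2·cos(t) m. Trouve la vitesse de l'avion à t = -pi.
Nous devons dériver notre équation de la position x(t) = 4 - 2·cos(t) 1 fois. En prenant d/dt de x(t), nous trouvons v(t) = 2·sin(t). De l'équation de la vitesse v(t) = 2·sin(t), nous substituons t = -pi pour obtenir v = 0.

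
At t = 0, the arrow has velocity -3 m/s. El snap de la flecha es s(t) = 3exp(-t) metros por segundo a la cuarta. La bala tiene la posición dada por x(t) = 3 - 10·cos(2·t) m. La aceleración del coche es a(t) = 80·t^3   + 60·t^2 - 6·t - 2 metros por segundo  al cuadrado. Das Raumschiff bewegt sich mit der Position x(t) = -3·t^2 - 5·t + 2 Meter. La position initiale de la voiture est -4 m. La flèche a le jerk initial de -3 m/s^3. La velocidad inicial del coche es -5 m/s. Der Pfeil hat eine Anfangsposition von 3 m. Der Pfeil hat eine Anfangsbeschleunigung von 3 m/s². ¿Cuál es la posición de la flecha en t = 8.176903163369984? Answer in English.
We must find the antiderivative of our snap equation s(t) = 3·exp(-t) 4 times. The integral of snap is jerk. Using j(0) = -3, we get j(t) = -3·exp(-t). The antiderivative of jerk, with a(0) = 3, gives acceleration: a(t) = 3·exp(-t). The integral of acceleration is velocity. Using v(0) = -3, we get v(t) = -3·exp(-t). Finding the antiderivative of v(t) and using x(0) = 3: x(t) = 3·exp(-t). We have position x(t) = 3·exp(-t). Substituting t = 8.176903163369984: x(8.176903163369984) = 0.000843213074318136.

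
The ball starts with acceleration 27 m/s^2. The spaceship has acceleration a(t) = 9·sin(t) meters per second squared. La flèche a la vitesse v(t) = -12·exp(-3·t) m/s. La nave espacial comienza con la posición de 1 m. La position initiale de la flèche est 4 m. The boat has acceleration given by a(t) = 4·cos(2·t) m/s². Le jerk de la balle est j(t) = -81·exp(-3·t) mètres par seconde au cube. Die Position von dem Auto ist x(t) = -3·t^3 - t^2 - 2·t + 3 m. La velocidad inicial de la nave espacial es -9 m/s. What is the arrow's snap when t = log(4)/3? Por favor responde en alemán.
Ausgehend von der Geschwindigkeit v(t) = -12·exp(-3·t), nehmen wir 3 Ableitungen. Mit d/dt von v(t) finden wir a(t) = 36·exp(-3·t). Mit d/dt von a(t) finden wir j(t) = -108·exp(-3·t). Durch Ableiten von dem Ruck erhalten wir den Snap: s(t) = 324·exp(-3·t). Mit s(t) = 324·exp(-3·t) und Einsetzen von t = log(4)/3, finden wir s = 81.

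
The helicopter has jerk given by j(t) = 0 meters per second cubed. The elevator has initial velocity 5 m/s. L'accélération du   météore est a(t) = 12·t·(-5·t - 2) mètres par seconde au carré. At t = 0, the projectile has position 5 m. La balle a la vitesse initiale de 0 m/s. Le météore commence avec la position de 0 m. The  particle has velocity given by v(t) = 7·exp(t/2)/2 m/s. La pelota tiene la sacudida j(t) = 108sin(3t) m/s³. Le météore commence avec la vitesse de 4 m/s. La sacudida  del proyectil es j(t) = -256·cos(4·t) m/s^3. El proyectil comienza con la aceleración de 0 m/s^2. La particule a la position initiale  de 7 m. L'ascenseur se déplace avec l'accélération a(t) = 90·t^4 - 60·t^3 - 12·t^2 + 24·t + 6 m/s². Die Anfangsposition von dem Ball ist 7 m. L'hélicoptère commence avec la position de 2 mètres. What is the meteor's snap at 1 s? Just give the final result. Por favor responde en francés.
À t = 1, s = -120.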